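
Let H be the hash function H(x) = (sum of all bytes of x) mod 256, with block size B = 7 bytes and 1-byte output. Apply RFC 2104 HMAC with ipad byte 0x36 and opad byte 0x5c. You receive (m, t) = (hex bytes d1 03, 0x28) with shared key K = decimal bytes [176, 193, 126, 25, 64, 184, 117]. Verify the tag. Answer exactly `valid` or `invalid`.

Key decimal bytes [176, 193, 126, 25, 64, 184, 117] = b0 c1 7e 19 40 b8 75 is exactly B = 7 bytes: K' = b0 c1 7e 19 40 b8 75.
K' ⊕ ipad = 86 f7 48 2f 76 8e 43; K' ⊕ opad = ec 9d 22 45 1c e4 29.
Inner hash: sum = 134+247+72+47+118+142+67+209+3 = 1039; mod 256 = 15 → 0f.
Outer hash (recomputed tag): sum = 236+157+34+69+28+228+41+15 = 808; mod 256 = 40 → 28.
Recomputed tag = 28; claimed = 28 → match.

valid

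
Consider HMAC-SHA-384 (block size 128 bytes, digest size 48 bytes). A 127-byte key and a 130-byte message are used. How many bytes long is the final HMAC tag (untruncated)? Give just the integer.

The tag is one SHA-384 digest: 48 bytes.

48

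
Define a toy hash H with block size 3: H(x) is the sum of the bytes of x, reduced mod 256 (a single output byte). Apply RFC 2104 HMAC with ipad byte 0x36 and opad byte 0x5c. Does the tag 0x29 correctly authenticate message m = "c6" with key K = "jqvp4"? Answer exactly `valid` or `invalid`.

valid

Key "jqvp4" = 6a 71 76 70 34 is 5 bytes > B = 3, so hash it first: H(key) = f5, then zero-pad to 3 bytes: K' = f5 00 00.
K' ⊕ ipad = c3 36 36; K' ⊕ opad = a9 5c 5c.
Inner hash: sum = 195+54+54+99+54 = 456; mod 256 = 200 → c8.
Outer hash (recomputed tag): sum = 169+92+92+200 = 553; mod 256 = 41 → 29.
Recomputed tag = 29; claimed = 29 → match.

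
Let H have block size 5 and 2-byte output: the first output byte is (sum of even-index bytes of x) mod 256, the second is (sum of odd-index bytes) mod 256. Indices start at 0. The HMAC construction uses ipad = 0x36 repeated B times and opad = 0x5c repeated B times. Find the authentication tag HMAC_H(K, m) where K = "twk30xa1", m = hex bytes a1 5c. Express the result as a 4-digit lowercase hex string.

Key "twk30xa1" = 74 77 6b 33 30 78 61 31 is 8 bytes > B = 5, so hash it first: H(key) = 70 53, then zero-pad to 5 bytes: K' = 70 53 00 00 00.
K' ⊕ ipad = 46 65 36 36 36.  K' ⊕ opad = 2c 0f 5c 5c 5c.
Inner input = (K'⊕ipad) ∥ m = 46 65 36 36 36 ∥ a1 5c.
Inner hash: even-index sum = 270 mod 256 = 14; odd-index sum = 316 mod 256 = 60 → 0e 3c.
Outer input = (K'⊕opad) ∥ inner = 2c 0f 5c 5c 5c ∥ 0e 3c.
Outer hash (tag): even-index sum = 288 mod 256 = 32; odd-index sum = 121 mod 256 = 121 → 20 79.

2079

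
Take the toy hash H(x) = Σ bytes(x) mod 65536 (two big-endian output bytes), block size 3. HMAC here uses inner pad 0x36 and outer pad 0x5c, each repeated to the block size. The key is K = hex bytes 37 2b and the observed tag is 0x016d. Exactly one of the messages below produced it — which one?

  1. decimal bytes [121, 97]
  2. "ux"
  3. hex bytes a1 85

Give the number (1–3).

1

Key hex bytes 37 2b is 2 bytes ≤ B = 3; zero-pad to 3 bytes: K' = 37 2b 00.
K' ⊕ ipad = 01 1d 36; K' ⊕ opad = 6b 77 5c.
m1: inner = H(01 1d 36 79 61) = 01 2e; tag = H(6b 77 5c 01 2e) = 016d ← matches
m2: inner = H(01 1d 36 75 78) = 01 41; tag = H(6b 77 5c 01 41) = 0180
m3: inner = H(01 1d 36 a1 85) = 01 7a; tag = H(6b 77 5c 01 7a) = 01b9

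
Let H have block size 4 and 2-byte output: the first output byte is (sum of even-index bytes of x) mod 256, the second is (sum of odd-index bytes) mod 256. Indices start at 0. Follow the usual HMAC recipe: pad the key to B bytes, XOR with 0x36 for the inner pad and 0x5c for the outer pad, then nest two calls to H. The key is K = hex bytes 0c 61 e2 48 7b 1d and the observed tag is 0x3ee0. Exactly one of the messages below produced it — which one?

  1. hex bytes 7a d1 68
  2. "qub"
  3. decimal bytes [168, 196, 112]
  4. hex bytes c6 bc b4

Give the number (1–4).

Key hex bytes 0c 61 e2 48 7b 1d is 6 bytes > B = 4, so hash it first: H(key) = 69 c6, then zero-pad to 4 bytes: K' = 69 c6 00 00.
K' ⊕ ipad = 5f f0 36 36; K' ⊕ opad = 35 9a 5c 5c.
m1: inner = H(5f f0 36 36 7a d1 68) = 77 f7; tag = H(35 9a 5c 5c 77 f7) = 08ed
m2: inner = H(5f f0 36 36 71 75 62) = 68 9b; tag = H(35 9a 5c 5c 68 9b) = f991
m3: inner = H(5f f0 36 36 a8 c4 70) = ad ea; tag = H(35 9a 5c 5c ad ea) = 3ee0 ← matches
m4: inner = H(5f f0 36 36 c6 bc b4) = 0f e2; tag = H(35 9a 5c 5c 0f e2) = a0d8

3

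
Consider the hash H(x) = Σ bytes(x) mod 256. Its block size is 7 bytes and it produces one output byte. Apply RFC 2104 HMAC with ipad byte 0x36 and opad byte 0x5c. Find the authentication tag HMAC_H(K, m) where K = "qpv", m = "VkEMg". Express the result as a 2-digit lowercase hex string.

52

Key "qpv" = 71 70 76 is 3 bytes ≤ B = 7; zero-pad to 7 bytes: K' = 71 70 76 00 00 00 00.
K' ⊕ ipad = 47 46 40 36 36 36 36.  K' ⊕ opad = 2d 2c 2a 5c 5c 5c 5c.
Inner input = (K'⊕ipad) ∥ m = 47 46 40 36 36 36 36 ∥ 56 6b 45 4d 67.
Inner hash: sum = 71+70+64+54+54+54+54+86+107+69+77+103 = 863; mod 256 = 95 → 5f.
Outer input = (K'⊕opad) ∥ inner = 2d 2c 2a 5c 5c 5c 5c ∥ 5f.
Outer hash (tag): sum = 45+44+42+92+92+92+92+95 = 594; mod 256 = 82 → 52.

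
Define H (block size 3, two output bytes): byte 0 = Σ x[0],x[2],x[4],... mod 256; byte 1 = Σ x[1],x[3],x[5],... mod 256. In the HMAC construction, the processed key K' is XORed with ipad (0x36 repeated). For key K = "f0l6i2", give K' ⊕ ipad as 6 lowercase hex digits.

0dae36

Key "f0l6i2" = 66 30 6c 36 69 32 is 6 bytes > B = 3, so hash it first: H(key) = 3b 98, then zero-pad to 3 bytes: K' = 3b 98 00.
XOR each byte with 0x36: 3b⊕36=0d, 98⊕36=ae, 00⊕36=36.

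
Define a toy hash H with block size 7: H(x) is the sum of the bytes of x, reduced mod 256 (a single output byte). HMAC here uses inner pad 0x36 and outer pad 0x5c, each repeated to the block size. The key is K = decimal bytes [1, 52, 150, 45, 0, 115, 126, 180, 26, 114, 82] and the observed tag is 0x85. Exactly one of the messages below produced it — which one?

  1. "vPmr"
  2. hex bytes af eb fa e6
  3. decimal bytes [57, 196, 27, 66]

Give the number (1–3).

Key decimal bytes [1, 52, 150, 45, 0, 115, 126, 180, 26, 114, 82] = 01 34 96 2d 00 73 7e b4 1a 72 52 is 11 bytes > B = 7, so hash it first: H(key) = 7b, then zero-pad to 7 bytes: K' = 7b 00 00 00 00 00 00.
K' ⊕ ipad = 4d 36 36 36 36 36 36; K' ⊕ opad = 27 5c 5c 5c 5c 5c 5c.
m1: inner = H(4d 36 36 36 36 36 36 76 50 6d 72) = 36; tag = H(27 5c 5c 5c 5c 5c 5c 36) = 85 ← matches
m2: inner = H(4d 36 36 36 36 36 36 af eb fa e6) = 0b; tag = H(27 5c 5c 5c 5c 5c 5c 0b) = 5a
m3: inner = H(4d 36 36 36 36 36 36 39 c4 1b 42) = eb; tag = H(27 5c 5c 5c 5c 5c 5c eb) = 3a

1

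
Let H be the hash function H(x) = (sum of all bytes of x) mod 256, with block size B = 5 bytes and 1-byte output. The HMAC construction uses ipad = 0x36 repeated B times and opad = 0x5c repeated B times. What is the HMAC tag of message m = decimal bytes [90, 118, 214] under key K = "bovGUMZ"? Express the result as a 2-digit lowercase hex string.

80

Key "bovGUMZ" = 62 6f 76 47 55 4d 5a is 7 bytes > B = 5, so hash it first: H(key) = 8a, then zero-pad to 5 bytes: K' = 8a 00 00 00 00.
K' ⊕ ipad = bc 36 36 36 36.  K' ⊕ opad = d6 5c 5c 5c 5c.
Inner input = (K'⊕ipad) ∥ m = bc 36 36 36 36 ∥ 5a 76 d6.
Inner hash: sum = 188+54+54+54+54+90+118+214 = 826; mod 256 = 58 → 3a.
Outer input = (K'⊕opad) ∥ inner = d6 5c 5c 5c 5c ∥ 3a.
Outer hash (tag): sum = 214+92+92+92+92+58 = 640; mod 256 = 128 → 80.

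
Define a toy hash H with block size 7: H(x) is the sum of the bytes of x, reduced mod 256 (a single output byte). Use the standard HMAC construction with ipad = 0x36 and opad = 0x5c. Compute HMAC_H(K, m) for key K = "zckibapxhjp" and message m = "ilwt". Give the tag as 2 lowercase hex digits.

Key "zckibapxhjp" = 7a 63 6b 69 62 61 70 78 68 6a 70 is 11 bytes > B = 7, so hash it first: H(key) = 9e, then zero-pad to 7 bytes: K' = 9e 00 00 00 00 00 00.
K' ⊕ ipad = a8 36 36 36 36 36 36.  K' ⊕ opad = c2 5c 5c 5c 5c 5c 5c.
Inner input = (K'⊕ipad) ∥ m = a8 36 36 36 36 36 36 ∥ 69 6c 77 74.
Inner hash: sum = 168+54+54+54+54+54+54+105+108+119+116 = 940; mod 256 = 172 → ac.
Outer input = (K'⊕opad) ∥ inner = c2 5c 5c 5c 5c 5c 5c ∥ ac.
Outer hash (tag): sum = 194+92+92+92+92+92+92+172 = 918; mod 256 = 150 → 96.

96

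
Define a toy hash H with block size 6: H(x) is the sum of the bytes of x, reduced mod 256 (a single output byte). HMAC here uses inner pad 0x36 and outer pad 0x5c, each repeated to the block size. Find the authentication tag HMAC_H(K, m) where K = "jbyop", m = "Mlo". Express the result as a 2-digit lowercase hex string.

Key "jbyop" = 6a 62 79 6f 70 is 5 bytes ≤ B = 6; zero-pad to 6 bytes: K' = 6a 62 79 6f 70 00.
K' ⊕ ipad = 5c 54 4f 59 46 36.  K' ⊕ opad = 36 3e 25 33 2c 5c.
Inner input = (K'⊕ipad) ∥ m = 5c 54 4f 59 46 36 ∥ 4d 6c 6f.
Inner hash: sum = 92+84+79+89+70+54+77+108+111 = 764; mod 256 = 252 → fc.
Outer input = (K'⊕opad) ∥ inner = 36 3e 25 33 2c 5c ∥ fc.
Outer hash (tag): sum = 54+62+37+51+44+92+252 = 592; mod 256 = 80 → 50.

50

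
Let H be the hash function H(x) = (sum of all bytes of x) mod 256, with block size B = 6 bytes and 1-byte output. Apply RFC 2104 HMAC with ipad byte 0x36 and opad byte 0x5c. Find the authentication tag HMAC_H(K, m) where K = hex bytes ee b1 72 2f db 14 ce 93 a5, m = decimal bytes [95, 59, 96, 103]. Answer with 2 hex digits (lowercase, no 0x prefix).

a7

Key hex bytes ee b1 72 2f db 14 ce 93 a5 is 9 bytes > B = 6, so hash it first: H(key) = 35, then zero-pad to 6 bytes: K' = 35 00 00 00 00 00.
K' ⊕ ipad = 03 36 36 36 36 36.  K' ⊕ opad = 69 5c 5c 5c 5c 5c.
Inner input = (K'⊕ipad) ∥ m = 03 36 36 36 36 36 ∥ 5f 3b 60 67.
Inner hash: sum = 3+54+54+54+54+54+95+59+96+103 = 626; mod 256 = 114 → 72.
Outer input = (K'⊕opad) ∥ inner = 69 5c 5c 5c 5c 5c ∥ 72.
Outer hash (tag): sum = 105+92+92+92+92+92+114 = 679; mod 256 = 167 → a7.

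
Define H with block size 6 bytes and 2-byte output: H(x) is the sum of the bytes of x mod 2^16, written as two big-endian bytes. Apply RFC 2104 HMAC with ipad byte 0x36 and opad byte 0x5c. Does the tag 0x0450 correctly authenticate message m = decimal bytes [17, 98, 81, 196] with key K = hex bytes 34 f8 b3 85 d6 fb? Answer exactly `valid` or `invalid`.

invalid

Key hex bytes 34 f8 b3 85 d6 fb is exactly B = 6 bytes: K' = 34 f8 b3 85 d6 fb.
K' ⊕ ipad = 02 ce 85 b3 e0 cd; K' ⊕ opad = 68 a4 ef d9 8a a7.
Inner hash: sum = 2+206+133+179+224+205+17+98+81+196 = 1341 → 05 3d.
Outer hash (recomputed tag): sum = 104+164+239+217+138+167+5+61 = 1095 → 04 47.
Recomputed tag = 0447; claimed = 0450 → mismatch.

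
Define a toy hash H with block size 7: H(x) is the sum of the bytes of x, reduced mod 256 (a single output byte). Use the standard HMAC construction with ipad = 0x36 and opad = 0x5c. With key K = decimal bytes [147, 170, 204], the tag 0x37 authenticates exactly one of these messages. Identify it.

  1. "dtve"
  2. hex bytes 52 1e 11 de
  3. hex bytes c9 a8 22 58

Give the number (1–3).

2

Key decimal bytes [147, 170, 204] = 93 aa cc is 3 bytes ≤ B = 7; zero-pad to 7 bytes: K' = 93 aa cc 00 00 00 00.
K' ⊕ ipad = a5 9c fa 36 36 36 36; K' ⊕ opad = cf f6 90 5c 5c 5c 5c.
m1: inner = H(a5 9c fa 36 36 36 36 64 74 76 65) = c6; tag = H(cf f6 90 5c 5c 5c 5c c6) = 8b
m2: inner = H(a5 9c fa 36 36 36 36 52 1e 11 de) = 72; tag = H(cf f6 90 5c 5c 5c 5c 72) = 37 ← matches
m3: inner = H(a5 9c fa 36 36 36 36 c9 a8 22 58) = fe; tag = H(cf f6 90 5c 5c 5c 5c fe) = c3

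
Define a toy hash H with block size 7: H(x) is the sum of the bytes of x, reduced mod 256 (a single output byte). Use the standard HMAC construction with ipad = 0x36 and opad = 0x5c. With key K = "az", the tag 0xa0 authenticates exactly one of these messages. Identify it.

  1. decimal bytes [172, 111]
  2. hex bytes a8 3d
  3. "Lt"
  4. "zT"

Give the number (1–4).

Key "az" = 61 7a is 2 bytes ≤ B = 7; zero-pad to 7 bytes: K' = 61 7a 00 00 00 00 00.
K' ⊕ ipad = 57 4c 36 36 36 36 36; K' ⊕ opad = 3d 26 5c 5c 5c 5c 5c.
m1: inner = H(57 4c 36 36 36 36 36 ac 6f) = cc; tag = H(3d 26 5c 5c 5c 5c 5c cc) = fb
m2: inner = H(57 4c 36 36 36 36 36 a8 3d) = 96; tag = H(3d 26 5c 5c 5c 5c 5c 96) = c5
m3: inner = H(57 4c 36 36 36 36 36 4c 74) = 71; tag = H(3d 26 5c 5c 5c 5c 5c 71) = a0 ← matches
m4: inner = H(57 4c 36 36 36 36 36 7a 54) = 7f; tag = H(3d 26 5c 5c 5c 5c 5c 7f) = ae

3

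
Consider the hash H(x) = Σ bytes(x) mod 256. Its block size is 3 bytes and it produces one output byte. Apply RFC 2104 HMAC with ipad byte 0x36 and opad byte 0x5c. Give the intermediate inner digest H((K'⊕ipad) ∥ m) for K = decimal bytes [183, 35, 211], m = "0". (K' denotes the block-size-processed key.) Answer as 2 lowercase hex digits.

Key decimal bytes [183, 35, 211] = b7 23 d3 is exactly B = 3 bytes: K' = b7 23 d3.
K' ⊕ ipad = 81 15 e5.
Inner input = 81 15 e5 ∥ 30.
Inner hash: sum = 129+21+229+48 = 427; mod 256 = 171 → ab.

ab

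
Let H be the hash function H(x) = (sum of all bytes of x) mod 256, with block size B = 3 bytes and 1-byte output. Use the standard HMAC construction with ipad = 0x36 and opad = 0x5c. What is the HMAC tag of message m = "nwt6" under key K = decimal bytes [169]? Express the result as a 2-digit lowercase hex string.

47

Key decimal bytes [169] = a9 is 1 byte ≤ B = 3; zero-pad to 3 bytes: K' = a9 00 00.
K' ⊕ ipad = 9f 36 36.  K' ⊕ opad = f5 5c 5c.
Inner input = (K'⊕ipad) ∥ m = 9f 36 36 ∥ 6e 77 74 36.
Inner hash: sum = 159+54+54+110+119+116+54 = 666; mod 256 = 154 → 9a.
Outer input = (K'⊕opad) ∥ inner = f5 5c 5c ∥ 9a.
Outer hash (tag): sum = 245+92+92+154 = 583; mod 256 = 71 → 47.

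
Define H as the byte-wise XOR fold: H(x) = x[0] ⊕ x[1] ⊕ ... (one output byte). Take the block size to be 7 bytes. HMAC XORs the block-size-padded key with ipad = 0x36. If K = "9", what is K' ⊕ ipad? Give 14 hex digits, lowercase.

0f363636363636

Key "9" = 39 is 1 byte ≤ B = 7; zero-pad to 7 bytes: K' = 39 00 00 00 00 00 00.
XOR each byte with 0x36: 39⊕36=0f, 00⊕36=36, 00⊕36=36, 00⊕36=36, 00⊕36=36, 00⊕36=36, 00⊕36=36.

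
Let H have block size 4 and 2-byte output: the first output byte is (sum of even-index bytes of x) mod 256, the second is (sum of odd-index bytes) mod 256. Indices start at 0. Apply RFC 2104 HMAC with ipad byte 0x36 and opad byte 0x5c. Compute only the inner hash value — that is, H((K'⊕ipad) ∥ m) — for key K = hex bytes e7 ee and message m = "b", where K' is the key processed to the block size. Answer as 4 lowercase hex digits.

690e

Key hex bytes e7 ee is 2 bytes ≤ B = 4; zero-pad to 4 bytes: K' = e7 ee 00 00.
K' ⊕ ipad = d1 d8 36 36.
Inner input = d1 d8 36 36 ∥ 62.
Inner hash: even-index sum = 361 mod 256 = 105; odd-index sum = 270 mod 256 = 14 → 69 0e.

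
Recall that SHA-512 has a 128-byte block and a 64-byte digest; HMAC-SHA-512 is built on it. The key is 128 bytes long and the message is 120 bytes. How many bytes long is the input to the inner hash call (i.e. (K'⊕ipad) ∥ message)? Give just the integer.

248

Key is 128 ≤ 128 bytes, zero-padded: |K'| = 128.
Inner input = (K'⊕ipad) ∥ m → 128 + 120 = 248 bytes.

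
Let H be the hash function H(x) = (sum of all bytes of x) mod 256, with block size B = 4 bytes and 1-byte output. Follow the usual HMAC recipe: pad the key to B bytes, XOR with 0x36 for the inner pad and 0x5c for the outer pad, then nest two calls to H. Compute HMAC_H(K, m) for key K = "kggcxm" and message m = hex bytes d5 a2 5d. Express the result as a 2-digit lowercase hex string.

Key "kggcxm" = 6b 67 67 63 78 6d is 6 bytes > B = 4, so hash it first: H(key) = 81, then zero-pad to 4 bytes: K' = 81 00 00 00.
K' ⊕ ipad = b7 36 36 36.  K' ⊕ opad = dd 5c 5c 5c.
Inner input = (K'⊕ipad) ∥ m = b7 36 36 36 ∥ d5 a2 5d.
Inner hash: sum = 183+54+54+54+213+162+93 = 813; mod 256 = 45 → 2d.
Outer input = (K'⊕opad) ∥ inner = dd 5c 5c 5c ∥ 2d.
Outer hash (tag): sum = 221+92+92+92+45 = 542; mod 256 = 30 → 1e.

1e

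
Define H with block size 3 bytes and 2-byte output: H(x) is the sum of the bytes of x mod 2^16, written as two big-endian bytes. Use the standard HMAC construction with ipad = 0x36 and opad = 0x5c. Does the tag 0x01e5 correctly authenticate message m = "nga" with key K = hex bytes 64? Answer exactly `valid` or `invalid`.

valid

Key hex bytes 64 is 1 byte ≤ B = 3; zero-pad to 3 bytes: K' = 64 00 00.
K' ⊕ ipad = 52 36 36; K' ⊕ opad = 38 5c 5c.
Inner hash: sum = 82+54+54+110+103+97 = 500 → 01 f4.
Outer hash (recomputed tag): sum = 56+92+92+1+244 = 485 → 01 e5.
Recomputed tag = 01e5; claimed = 01e5 → match.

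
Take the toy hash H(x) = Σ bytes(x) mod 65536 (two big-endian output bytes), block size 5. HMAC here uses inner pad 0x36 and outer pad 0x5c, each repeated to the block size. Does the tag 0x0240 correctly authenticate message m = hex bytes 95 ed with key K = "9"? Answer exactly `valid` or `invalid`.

valid

Key "9" = 39 is 1 byte ≤ B = 5; zero-pad to 5 bytes: K' = 39 00 00 00 00.
K' ⊕ ipad = 0f 36 36 36 36; K' ⊕ opad = 65 5c 5c 5c 5c.
Inner hash: sum = 15+54+54+54+54+149+237 = 617 → 02 69.
Outer hash (recomputed tag): sum = 101+92+92+92+92+2+105 = 576 → 02 40.
Recomputed tag = 0240; claimed = 0240 → match.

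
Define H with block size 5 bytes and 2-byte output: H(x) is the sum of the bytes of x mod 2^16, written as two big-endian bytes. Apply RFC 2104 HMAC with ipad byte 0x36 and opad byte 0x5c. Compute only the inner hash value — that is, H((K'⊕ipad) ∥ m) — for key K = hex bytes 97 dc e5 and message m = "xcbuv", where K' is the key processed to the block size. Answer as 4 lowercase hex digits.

Key hex bytes 97 dc e5 is 3 bytes ≤ B = 5; zero-pad to 5 bytes: K' = 97 dc e5 00 00.
K' ⊕ ipad = a1 ea d3 36 36.
Inner input = a1 ea d3 36 36 ∥ 78 63 62 75 76.
Inner hash: sum = 161+234+211+54+54+120+99+98+117+118 = 1266 → 04 f2.

04f2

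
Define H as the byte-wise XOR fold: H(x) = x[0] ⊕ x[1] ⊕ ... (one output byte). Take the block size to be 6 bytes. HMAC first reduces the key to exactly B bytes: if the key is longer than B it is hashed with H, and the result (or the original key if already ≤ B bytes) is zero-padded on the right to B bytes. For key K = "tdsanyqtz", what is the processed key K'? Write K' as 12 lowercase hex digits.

|K| = 9 > B = 6, so first hash the key.
H(K): XOR 74⊕64⊕73⊕61⊕6e⊕79⊕71⊕74⊕7a = 6a.
Zero-pad H(K) = 6a to 6 bytes: K' = 6a 00 00 00 00 00.

6a0000000000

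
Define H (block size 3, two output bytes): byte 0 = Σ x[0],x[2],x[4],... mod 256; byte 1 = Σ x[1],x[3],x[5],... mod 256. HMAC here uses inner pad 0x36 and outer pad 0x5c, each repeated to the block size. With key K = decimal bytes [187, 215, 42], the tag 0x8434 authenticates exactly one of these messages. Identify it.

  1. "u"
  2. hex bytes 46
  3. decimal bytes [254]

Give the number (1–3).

2

Key decimal bytes [187, 215, 42] = bb d7 2a is exactly B = 3 bytes: K' = bb d7 2a.
K' ⊕ ipad = 8d e1 1c; K' ⊕ opad = e7 8b 76.
m1: inner = H(8d e1 1c 75) = a9 56; tag = H(e7 8b 76 a9 56) = b334
m2: inner = H(8d e1 1c 46) = a9 27; tag = H(e7 8b 76 a9 27) = 8434 ← matches
m3: inner = H(8d e1 1c fe) = a9 df; tag = H(e7 8b 76 a9 df) = 3c34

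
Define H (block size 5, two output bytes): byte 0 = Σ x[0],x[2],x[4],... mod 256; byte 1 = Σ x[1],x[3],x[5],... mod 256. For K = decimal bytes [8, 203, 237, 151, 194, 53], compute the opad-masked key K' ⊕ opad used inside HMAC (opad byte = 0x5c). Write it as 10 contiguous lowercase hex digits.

ebcb5c5c5c

Key decimal bytes [8, 203, 237, 151, 194, 53] = 08 cb ed 97 c2 35 is 6 bytes > B = 5, so hash it first: H(key) = b7 97, then zero-pad to 5 bytes: K' = b7 97 00 00 00.
XOR each byte with 0x5c: b7⊕5c=eb, 97⊕5c=cb, 00⊕5c=5c, 00⊕5c=5c, 00⊕5c=5c.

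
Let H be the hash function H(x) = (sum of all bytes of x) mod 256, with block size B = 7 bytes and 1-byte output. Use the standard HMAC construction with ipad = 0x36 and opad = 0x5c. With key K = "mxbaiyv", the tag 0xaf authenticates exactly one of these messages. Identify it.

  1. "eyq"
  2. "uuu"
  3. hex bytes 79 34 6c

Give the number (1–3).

Key "mxbaiyv" = 6d 78 62 61 69 79 76 is exactly B = 7 bytes: K' = 6d 78 62 61 69 79 76.
K' ⊕ ipad = 5b 4e 54 57 5f 4f 40; K' ⊕ opad = 31 24 3e 3d 35 25 2a.
m1: inner = H(5b 4e 54 57 5f 4f 40 65 79 71) = 91; tag = H(31 24 3e 3d 35 25 2a 91) = e5
m2: inner = H(5b 4e 54 57 5f 4f 40 75 75 75) = a1; tag = H(31 24 3e 3d 35 25 2a a1) = f5
m3: inner = H(5b 4e 54 57 5f 4f 40 79 34 6c) = 5b; tag = H(31 24 3e 3d 35 25 2a 5b) = af ← matches

3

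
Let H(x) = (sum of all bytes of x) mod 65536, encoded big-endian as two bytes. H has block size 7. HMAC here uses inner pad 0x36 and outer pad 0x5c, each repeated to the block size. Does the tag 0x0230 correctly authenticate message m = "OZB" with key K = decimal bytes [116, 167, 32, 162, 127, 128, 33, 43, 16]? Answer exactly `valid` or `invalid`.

invalid

Key decimal bytes [116, 167, 32, 162, 127, 128, 33, 43, 16] = 74 a7 20 a2 7f 80 21 2b 10 is 9 bytes > B = 7, so hash it first: H(key) = 03 38, then zero-pad to 7 bytes: K' = 03 38 00 00 00 00 00.
K' ⊕ ipad = 35 0e 36 36 36 36 36; K' ⊕ opad = 5f 64 5c 5c 5c 5c 5c.
Inner hash: sum = 53+14+54+54+54+54+54+79+90+66 = 572 → 02 3c.
Outer hash (recomputed tag): sum = 95+100+92+92+92+92+92+2+60 = 717 → 02 cd.
Recomputed tag = 02cd; claimed = 0230 → mismatch.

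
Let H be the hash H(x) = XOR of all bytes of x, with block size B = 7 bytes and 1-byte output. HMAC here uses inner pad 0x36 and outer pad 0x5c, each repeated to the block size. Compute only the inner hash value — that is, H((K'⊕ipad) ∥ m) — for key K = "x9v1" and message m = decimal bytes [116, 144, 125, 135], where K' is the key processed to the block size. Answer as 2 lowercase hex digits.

Key "x9v1" = 78 39 76 31 is 4 bytes ≤ B = 7; zero-pad to 7 bytes: K' = 78 39 76 31 00 00 00.
K' ⊕ ipad = 4e 0f 40 07 36 36 36.
Inner input = 4e 0f 40 07 36 36 36 ∥ 74 90 7d 87.
Inner hash: XOR 4e⊕0f⊕40⊕07⊕36⊕36⊕36⊕74⊕90⊕7d⊕87 = 2e.

2e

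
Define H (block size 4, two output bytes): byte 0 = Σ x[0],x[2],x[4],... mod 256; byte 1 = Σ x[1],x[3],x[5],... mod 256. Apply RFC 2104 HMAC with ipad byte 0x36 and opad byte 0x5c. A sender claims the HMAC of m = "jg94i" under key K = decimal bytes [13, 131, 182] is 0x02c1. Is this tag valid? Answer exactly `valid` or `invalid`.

valid

Key decimal bytes [13, 131, 182] = 0d 83 b6 is 3 bytes ≤ B = 4; zero-pad to 4 bytes: K' = 0d 83 b6 00.
K' ⊕ ipad = 3b b5 80 36; K' ⊕ opad = 51 df ea 5c.
Inner hash: even-index sum = 455 mod 256 = 199; odd-index sum = 390 mod 256 = 134 → c7 86.
Outer hash (recomputed tag): even-index sum = 514 mod 256 = 2; odd-index sum = 449 mod 256 = 193 → 02 c1.
Recomputed tag = 02c1; claimed = 02c1 → match.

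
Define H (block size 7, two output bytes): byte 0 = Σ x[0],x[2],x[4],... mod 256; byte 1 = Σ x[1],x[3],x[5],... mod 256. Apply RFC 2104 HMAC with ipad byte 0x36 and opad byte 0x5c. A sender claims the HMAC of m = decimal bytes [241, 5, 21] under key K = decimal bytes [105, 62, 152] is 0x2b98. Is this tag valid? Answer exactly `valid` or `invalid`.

Key decimal bytes [105, 62, 152] = 69 3e 98 is 3 bytes ≤ B = 7; zero-pad to 7 bytes: K' = 69 3e 98 00 00 00 00.
K' ⊕ ipad = 5f 08 ae 36 36 36 36; K' ⊕ opad = 35 62 c4 5c 5c 5c 5c.
Inner hash: even-index sum = 382 mod 256 = 126; odd-index sum = 378 mod 256 = 122 → 7e 7a.
Outer hash (recomputed tag): even-index sum = 555 mod 256 = 43; odd-index sum = 408 mod 256 = 152 → 2b 98.
Recomputed tag = 2b98; claimed = 2b98 → match.

valid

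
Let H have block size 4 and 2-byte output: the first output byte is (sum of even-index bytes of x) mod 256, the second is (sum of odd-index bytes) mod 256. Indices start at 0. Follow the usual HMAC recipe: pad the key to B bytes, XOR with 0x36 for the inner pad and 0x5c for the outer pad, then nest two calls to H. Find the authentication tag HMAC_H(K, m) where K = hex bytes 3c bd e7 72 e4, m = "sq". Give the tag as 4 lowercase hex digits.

918f

Key hex bytes 3c bd e7 72 e4 is 5 bytes > B = 4, so hash it first: H(key) = 07 2f, then zero-pad to 4 bytes: K' = 07 2f 00 00.
K' ⊕ ipad = 31 19 36 36.  K' ⊕ opad = 5b 73 5c 5c.
Inner input = (K'⊕ipad) ∥ m = 31 19 36 36 ∥ 73 71.
Inner hash: even-index sum = 218 mod 256 = 218; odd-index sum = 192 mod 256 = 192 → da c0.
Outer input = (K'⊕opad) ∥ inner = 5b 73 5c 5c ∥ da c0.
Outer hash (tag): even-index sum = 401 mod 256 = 145; odd-index sum = 399 mod 256 = 143 → 91 8f.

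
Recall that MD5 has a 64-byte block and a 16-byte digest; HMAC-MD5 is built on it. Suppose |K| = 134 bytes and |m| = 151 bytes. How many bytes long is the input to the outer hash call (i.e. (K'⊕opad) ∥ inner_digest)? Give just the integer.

Key is 134 > 64 bytes, so it is hashed to 16 bytes then zero-padded to 64: |K'| = 64.
Outer input = (K'⊕opad) ∥ H(inner) → 64 + 16 = 80 bytes.

80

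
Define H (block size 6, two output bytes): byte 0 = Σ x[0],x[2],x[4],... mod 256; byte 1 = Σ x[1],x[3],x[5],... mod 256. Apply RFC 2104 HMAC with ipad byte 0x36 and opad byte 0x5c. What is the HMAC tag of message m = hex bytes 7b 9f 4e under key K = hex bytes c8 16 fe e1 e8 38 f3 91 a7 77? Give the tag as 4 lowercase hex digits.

7f2f

Key hex bytes c8 16 fe e1 e8 38 f3 91 a7 77 is 10 bytes > B = 6, so hash it first: H(key) = 48 37, then zero-pad to 6 bytes: K' = 48 37 00 00 00 00.
K' ⊕ ipad = 7e 01 36 36 36 36.  K' ⊕ opad = 14 6b 5c 5c 5c 5c.
Inner input = (K'⊕ipad) ∥ m = 7e 01 36 36 36 36 ∥ 7b 9f 4e.
Inner hash: even-index sum = 435 mod 256 = 179; odd-index sum = 268 mod 256 = 12 → b3 0c.
Outer input = (K'⊕opad) ∥ inner = 14 6b 5c 5c 5c 5c ∥ b3 0c.
Outer hash (tag): even-index sum = 383 mod 256 = 127; odd-index sum = 303 mod 256 = 47 → 7f 2f.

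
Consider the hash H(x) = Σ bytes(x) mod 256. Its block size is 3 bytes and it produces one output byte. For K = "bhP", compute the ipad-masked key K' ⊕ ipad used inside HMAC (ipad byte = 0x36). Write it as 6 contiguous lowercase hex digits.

Key "bhP" = 62 68 50 is exactly B = 3 bytes: K' = 62 68 50.
XOR each byte with 0x36: 62⊕36=54, 68⊕36=5e, 50⊕36=66.

545e66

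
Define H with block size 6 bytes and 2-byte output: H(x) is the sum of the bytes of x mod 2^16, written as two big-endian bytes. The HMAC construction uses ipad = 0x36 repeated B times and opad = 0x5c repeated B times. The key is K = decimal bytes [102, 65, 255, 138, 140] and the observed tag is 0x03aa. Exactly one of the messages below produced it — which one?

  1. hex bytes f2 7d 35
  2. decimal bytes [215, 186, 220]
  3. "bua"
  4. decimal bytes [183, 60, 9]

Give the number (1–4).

Key decimal bytes [102, 65, 255, 138, 140] = 66 41 ff 8a 8c is 5 bytes ≤ B = 6; zero-pad to 6 bytes: K' = 66 41 ff 8a 8c 00.
K' ⊕ ipad = 50 77 c9 bc ba 36; K' ⊕ opad = 3a 1d a3 d6 d0 5c.
m1: inner = H(50 77 c9 bc ba 36 f2 7d 35) = 04 e0; tag = H(3a 1d a3 d6 d0 5c 04 e0) = 03e0
m2: inner = H(50 77 c9 bc ba 36 d7 ba dc) = 05 a9; tag = H(3a 1d a3 d6 d0 5c 05 a9) = 03aa ← matches
m3: inner = H(50 77 c9 bc ba 36 62 75 61) = 04 74; tag = H(3a 1d a3 d6 d0 5c 04 74) = 0374
m4: inner = H(50 77 c9 bc ba 36 b7 3c 09) = 04 38; tag = H(3a 1d a3 d6 d0 5c 04 38) = 0338

2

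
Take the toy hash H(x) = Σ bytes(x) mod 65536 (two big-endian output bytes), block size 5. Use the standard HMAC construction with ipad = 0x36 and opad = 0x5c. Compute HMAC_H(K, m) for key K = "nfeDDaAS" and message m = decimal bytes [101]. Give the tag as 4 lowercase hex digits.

0318

Key "nfeDDaAS" = 6e 66 65 44 44 61 41 53 is 8 bytes > B = 5, so hash it first: H(key) = 02 b6, then zero-pad to 5 bytes: K' = 02 b6 00 00 00.
K' ⊕ ipad = 34 80 36 36 36.  K' ⊕ opad = 5e ea 5c 5c 5c.
Inner input = (K'⊕ipad) ∥ m = 34 80 36 36 36 ∥ 65.
Inner hash: sum = 52+128+54+54+54+101 = 443 → 01 bb.
Outer input = (K'⊕opad) ∥ inner = 5e ea 5c 5c 5c ∥ 01 bb.
Outer hash (tag): sum = 94+234+92+92+92+1+187 = 792 → 03 18.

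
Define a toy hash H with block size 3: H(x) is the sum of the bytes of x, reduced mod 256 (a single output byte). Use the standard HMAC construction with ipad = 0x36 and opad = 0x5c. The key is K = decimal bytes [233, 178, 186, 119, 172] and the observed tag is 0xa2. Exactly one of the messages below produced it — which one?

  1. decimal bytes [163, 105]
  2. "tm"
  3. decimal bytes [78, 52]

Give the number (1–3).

Key decimal bytes [233, 178, 186, 119, 172] = e9 b2 ba 77 ac is 5 bytes > B = 3, so hash it first: H(key) = 78, then zero-pad to 3 bytes: K' = 78 00 00.
K' ⊕ ipad = 4e 36 36; K' ⊕ opad = 24 5c 5c.
m1: inner = H(4e 36 36 a3 69) = c6; tag = H(24 5c 5c c6) = a2 ← matches
m2: inner = H(4e 36 36 74 6d) = 9b; tag = H(24 5c 5c 9b) = 77
m3: inner = H(4e 36 36 4e 34) = 3c; tag = H(24 5c 5c 3c) = 18

1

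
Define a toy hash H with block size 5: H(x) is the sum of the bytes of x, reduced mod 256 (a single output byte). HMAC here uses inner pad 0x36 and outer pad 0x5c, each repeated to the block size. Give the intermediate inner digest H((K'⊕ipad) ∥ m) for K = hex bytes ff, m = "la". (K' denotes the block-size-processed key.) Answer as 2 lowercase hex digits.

Key hex bytes ff is 1 byte ≤ B = 5; zero-pad to 5 bytes: K' = ff 00 00 00 00.
K' ⊕ ipad = c9 36 36 36 36.
Inner input = c9 36 36 36 36 ∥ 6c 61.
Inner hash: sum = 201+54+54+54+54+108+97 = 622; mod 256 = 110 → 6e.

6e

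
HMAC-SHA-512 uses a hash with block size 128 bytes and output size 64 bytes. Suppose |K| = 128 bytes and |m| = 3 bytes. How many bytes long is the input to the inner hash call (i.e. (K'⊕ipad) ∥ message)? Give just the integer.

131

Key is 128 ≤ 128 bytes, zero-padded: |K'| = 128.
Inner input = (K'⊕ipad) ∥ m → 128 + 3 = 131 bytes.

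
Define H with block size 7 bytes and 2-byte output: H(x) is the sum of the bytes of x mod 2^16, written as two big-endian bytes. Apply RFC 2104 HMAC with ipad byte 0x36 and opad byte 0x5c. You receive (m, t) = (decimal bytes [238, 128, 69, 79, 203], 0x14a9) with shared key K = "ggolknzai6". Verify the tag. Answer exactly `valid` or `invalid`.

Key "ggolknzai6" = 67 67 6f 6c 6b 6e 7a 61 69 36 is 10 bytes > B = 7, so hash it first: H(key) = 03 fc, then zero-pad to 7 bytes: K' = 03 fc 00 00 00 00 00.
K' ⊕ ipad = 35 ca 36 36 36 36 36; K' ⊕ opad = 5f a0 5c 5c 5c 5c 5c.
Inner hash: sum = 53+202+54+54+54+54+54+238+128+69+79+203 = 1242 → 04 da.
Outer hash (recomputed tag): sum = 95+160+92+92+92+92+92+4+218 = 937 → 03 a9.
Recomputed tag = 03a9; claimed = 14a9 → mismatch.

invalid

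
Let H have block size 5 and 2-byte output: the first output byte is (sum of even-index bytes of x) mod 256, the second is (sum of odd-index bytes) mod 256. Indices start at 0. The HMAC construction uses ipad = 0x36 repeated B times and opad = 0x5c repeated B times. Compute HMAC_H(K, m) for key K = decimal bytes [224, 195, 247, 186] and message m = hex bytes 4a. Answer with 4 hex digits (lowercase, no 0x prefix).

Key decimal bytes [224, 195, 247, 186] = e0 c3 f7 ba is 4 bytes ≤ B = 5; zero-pad to 5 bytes: K' = e0 c3 f7 ba 00.
K' ⊕ ipad = d6 f5 c1 8c 36.  K' ⊕ opad = bc 9f ab e6 5c.
Inner input = (K'⊕ipad) ∥ m = d6 f5 c1 8c 36 ∥ 4a.
Inner hash: even-index sum = 461 mod 256 = 205; odd-index sum = 459 mod 256 = 203 → cd cb.
Outer input = (K'⊕opad) ∥ inner = bc 9f ab e6 5c ∥ cd cb.
Outer hash (tag): even-index sum = 654 mod 256 = 142; odd-index sum = 594 mod 256 = 82 → 8e 52.

8e52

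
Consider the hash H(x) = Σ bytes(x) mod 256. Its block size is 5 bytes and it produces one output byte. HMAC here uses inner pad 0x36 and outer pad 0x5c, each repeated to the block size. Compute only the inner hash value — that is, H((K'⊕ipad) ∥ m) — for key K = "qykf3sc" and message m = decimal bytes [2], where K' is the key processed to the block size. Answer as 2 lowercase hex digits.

cc

Key "qykf3sc" = 71 79 6b 66 33 73 63 is 7 bytes > B = 5, so hash it first: H(key) = c4, then zero-pad to 5 bytes: K' = c4 00 00 00 00.
K' ⊕ ipad = f2 36 36 36 36.
Inner input = f2 36 36 36 36 ∥ 02.
Inner hash: sum = 242+54+54+54+54+2 = 460; mod 256 = 204 → cc.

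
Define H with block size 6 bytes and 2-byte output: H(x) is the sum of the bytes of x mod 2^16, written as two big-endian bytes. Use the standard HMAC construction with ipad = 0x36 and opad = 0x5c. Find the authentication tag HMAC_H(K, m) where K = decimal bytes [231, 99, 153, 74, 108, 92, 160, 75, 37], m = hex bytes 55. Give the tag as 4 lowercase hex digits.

Key decimal bytes [231, 99, 153, 74, 108, 92, 160, 75, 37] = e7 63 99 4a 6c 5c a0 4b 25 is 9 bytes > B = 6, so hash it first: H(key) = 04 05, then zero-pad to 6 bytes: K' = 04 05 00 00 00 00.
K' ⊕ ipad = 32 33 36 36 36 36.  K' ⊕ opad = 58 59 5c 5c 5c 5c.
Inner input = (K'⊕ipad) ∥ m = 32 33 36 36 36 36 ∥ 55.
Inner hash: sum = 50+51+54+54+54+54+85 = 402 → 01 92.
Outer input = (K'⊕opad) ∥ inner = 58 59 5c 5c 5c 5c ∥ 01 92.
Outer hash (tag): sum = 88+89+92+92+92+92+1+146 = 692 → 02 b4.

02b4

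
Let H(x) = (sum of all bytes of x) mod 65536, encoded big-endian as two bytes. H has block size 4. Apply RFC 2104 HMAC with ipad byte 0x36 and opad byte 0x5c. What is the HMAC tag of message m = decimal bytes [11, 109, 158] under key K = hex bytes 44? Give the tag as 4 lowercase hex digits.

0158

Key hex bytes 44 is 1 byte ≤ B = 4; zero-pad to 4 bytes: K' = 44 00 00 00.
K' ⊕ ipad = 72 36 36 36.  K' ⊕ opad = 18 5c 5c 5c.
Inner input = (K'⊕ipad) ∥ m = 72 36 36 36 ∥ 0b 6d 9e.
Inner hash: sum = 114+54+54+54+11+109+158 = 554 → 02 2a.
Outer input = (K'⊕opad) ∥ inner = 18 5c 5c 5c ∥ 02 2a.
Outer hash (tag): sum = 24+92+92+92+2+42 = 344 → 01 58.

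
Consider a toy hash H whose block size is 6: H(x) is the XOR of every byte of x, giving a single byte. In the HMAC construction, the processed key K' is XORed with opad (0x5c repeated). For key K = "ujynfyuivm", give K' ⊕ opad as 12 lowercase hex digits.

Key "ujynfyuivm" = 75 6a 79 6e 66 79 75 69 76 6d is 10 bytes > B = 6, so hash it first: H(key) = 10, then zero-pad to 6 bytes: K' = 10 00 00 00 00 00.
XOR each byte with 0x5c: 10⊕5c=4c, 00⊕5c=5c, 00⊕5c=5c, 00⊕5c=5c, 00⊕5c=5c, 00⊕5c=5c.

4c5c5c5c5c5c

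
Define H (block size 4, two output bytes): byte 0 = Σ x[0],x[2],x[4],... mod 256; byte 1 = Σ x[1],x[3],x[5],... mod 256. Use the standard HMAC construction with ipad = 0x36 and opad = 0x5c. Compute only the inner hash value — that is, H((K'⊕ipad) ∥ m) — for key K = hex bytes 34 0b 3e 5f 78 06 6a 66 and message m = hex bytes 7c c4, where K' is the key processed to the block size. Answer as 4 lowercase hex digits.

14da

Key hex bytes 34 0b 3e 5f 78 06 6a 66 is 8 bytes > B = 4, so hash it first: H(key) = 54 d6, then zero-pad to 4 bytes: K' = 54 d6 00 00.
K' ⊕ ipad = 62 e0 36 36.
Inner input = 62 e0 36 36 ∥ 7c c4.
Inner hash: even-index sum = 276 mod 256 = 20; odd-index sum = 474 mod 256 = 218 → 14 da.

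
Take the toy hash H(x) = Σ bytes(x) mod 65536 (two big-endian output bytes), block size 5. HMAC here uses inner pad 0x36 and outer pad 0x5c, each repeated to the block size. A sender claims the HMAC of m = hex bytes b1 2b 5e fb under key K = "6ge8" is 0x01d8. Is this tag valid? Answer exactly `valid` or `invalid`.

Key "6ge8" = 36 67 65 38 is 4 bytes ≤ B = 5; zero-pad to 5 bytes: K' = 36 67 65 38 00.
K' ⊕ ipad = 00 51 53 0e 36; K' ⊕ opad = 6a 3b 39 64 5c.
Inner hash: sum = 0+81+83+14+54+177+43+94+251 = 797 → 03 1d.
Outer hash (recomputed tag): sum = 106+59+57+100+92+3+29 = 446 → 01 be.
Recomputed tag = 01be; claimed = 01d8 → mismatch.

invalid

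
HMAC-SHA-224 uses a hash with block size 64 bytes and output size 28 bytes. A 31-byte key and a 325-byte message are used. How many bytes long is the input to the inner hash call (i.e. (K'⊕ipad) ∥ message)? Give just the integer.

Key is 31 ≤ 64 bytes, zero-padded: |K'| = 64.
Inner input = (K'⊕ipad) ∥ m → 64 + 325 = 389 bytes.

389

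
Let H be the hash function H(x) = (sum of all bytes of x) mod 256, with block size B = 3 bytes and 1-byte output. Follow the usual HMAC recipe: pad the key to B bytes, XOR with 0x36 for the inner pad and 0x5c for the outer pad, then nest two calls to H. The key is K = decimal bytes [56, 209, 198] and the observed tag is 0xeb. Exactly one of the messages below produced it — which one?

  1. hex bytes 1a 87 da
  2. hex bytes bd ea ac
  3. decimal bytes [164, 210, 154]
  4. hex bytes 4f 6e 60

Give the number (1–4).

1

Key decimal bytes [56, 209, 198] = 38 d1 c6 is exactly B = 3 bytes: K' = 38 d1 c6.
K' ⊕ ipad = 0e e7 f0; K' ⊕ opad = 64 8d 9a.
m1: inner = H(0e e7 f0 1a 87 da) = 60; tag = H(64 8d 9a 60) = eb ← matches
m2: inner = H(0e e7 f0 bd ea ac) = 38; tag = H(64 8d 9a 38) = c3
m3: inner = H(0e e7 f0 a4 d2 9a) = f5; tag = H(64 8d 9a f5) = 80
m4: inner = H(0e e7 f0 4f 6e 60) = 02; tag = H(64 8d 9a 02) = 8d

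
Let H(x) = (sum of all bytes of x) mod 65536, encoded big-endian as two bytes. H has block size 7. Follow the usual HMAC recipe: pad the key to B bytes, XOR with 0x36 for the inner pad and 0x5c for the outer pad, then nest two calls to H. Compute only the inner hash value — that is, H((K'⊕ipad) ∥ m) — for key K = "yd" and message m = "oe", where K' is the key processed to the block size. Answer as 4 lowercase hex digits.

0283

Key "yd" = 79 64 is 2 bytes ≤ B = 7; zero-pad to 7 bytes: K' = 79 64 00 00 00 00 00.
K' ⊕ ipad = 4f 52 36 36 36 36 36.
Inner input = 4f 52 36 36 36 36 36 ∥ 6f 65.
Inner hash: sum = 79+82+54+54+54+54+54+111+101 = 643 → 02 83.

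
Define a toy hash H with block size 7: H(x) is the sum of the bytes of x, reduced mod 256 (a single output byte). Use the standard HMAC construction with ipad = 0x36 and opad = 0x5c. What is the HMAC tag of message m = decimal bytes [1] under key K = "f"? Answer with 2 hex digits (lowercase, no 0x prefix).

Key "f" = 66 is 1 byte ≤ B = 7; zero-pad to 7 bytes: K' = 66 00 00 00 00 00 00.
K' ⊕ ipad = 50 36 36 36 36 36 36.  K' ⊕ opad = 3a 5c 5c 5c 5c 5c 5c.
Inner input = (K'⊕ipad) ∥ m = 50 36 36 36 36 36 36 ∥ 01.
Inner hash: sum = 80+54+54+54+54+54+54+1 = 405; mod 256 = 149 → 95.
Outer input = (K'⊕opad) ∥ inner = 3a 5c 5c 5c 5c 5c 5c ∥ 95.
Outer hash (tag): sum = 58+92+92+92+92+92+92+149 = 759; mod 256 = 247 → f7.

f7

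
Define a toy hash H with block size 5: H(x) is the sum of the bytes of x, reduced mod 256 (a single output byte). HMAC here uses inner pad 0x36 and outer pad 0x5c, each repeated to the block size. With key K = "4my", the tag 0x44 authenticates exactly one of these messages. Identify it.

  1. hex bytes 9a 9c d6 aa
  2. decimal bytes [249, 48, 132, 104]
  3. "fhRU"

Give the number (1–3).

1

Key "4my" = 34 6d 79 is 3 bytes ≤ B = 5; zero-pad to 5 bytes: K' = 34 6d 79 00 00.
K' ⊕ ipad = 02 5b 4f 36 36; K' ⊕ opad = 68 31 25 5c 5c.
m1: inner = H(02 5b 4f 36 36 9a 9c d6 aa) = ce; tag = H(68 31 25 5c 5c ce) = 44 ← matches
m2: inner = H(02 5b 4f 36 36 f9 30 84 68) = 2d; tag = H(68 31 25 5c 5c 2d) = a3
m3: inner = H(02 5b 4f 36 36 66 68 52 55) = 8d; tag = H(68 31 25 5c 5c 8d) = 03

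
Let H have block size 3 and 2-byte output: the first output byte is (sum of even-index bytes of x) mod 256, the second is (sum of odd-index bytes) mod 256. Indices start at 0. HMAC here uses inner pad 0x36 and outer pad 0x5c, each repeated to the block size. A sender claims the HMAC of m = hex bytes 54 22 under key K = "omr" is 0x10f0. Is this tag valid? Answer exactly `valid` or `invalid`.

valid

Key "omr" = 6f 6d 72 is exactly B = 3 bytes: K' = 6f 6d 72.
K' ⊕ ipad = 59 5b 44; K' ⊕ opad = 33 31 2e.
Inner hash: even-index sum = 191 mod 256 = 191; odd-index sum = 175 mod 256 = 175 → bf af.
Outer hash (recomputed tag): even-index sum = 272 mod 256 = 16; odd-index sum = 240 mod 256 = 240 → 10 f0.
Recomputed tag = 10f0; claimed = 10f0 → match.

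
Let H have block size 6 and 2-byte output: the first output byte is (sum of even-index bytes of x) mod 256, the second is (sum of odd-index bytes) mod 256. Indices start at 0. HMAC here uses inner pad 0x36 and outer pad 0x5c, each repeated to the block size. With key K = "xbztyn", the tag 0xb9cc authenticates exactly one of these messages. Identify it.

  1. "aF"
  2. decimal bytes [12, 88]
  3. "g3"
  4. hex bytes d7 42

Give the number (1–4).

Key "xbztyn" = 78 62 7a 74 79 6e is exactly B = 6 bytes: K' = 78 62 7a 74 79 6e.
K' ⊕ ipad = 4e 54 4c 42 4f 58; K' ⊕ opad = 24 3e 26 28 25 32.
m1: inner = H(4e 54 4c 42 4f 58 61 46) = 4a 34; tag = H(24 3e 26 28 25 32 4a 34) = b9cc ← matches
m2: inner = H(4e 54 4c 42 4f 58 0c 58) = f5 46; tag = H(24 3e 26 28 25 32 f5 46) = 64de
m3: inner = H(4e 54 4c 42 4f 58 67 33) = 50 21; tag = H(24 3e 26 28 25 32 50 21) = bfb9
m4: inner = H(4e 54 4c 42 4f 58 d7 42) = c0 30; tag = H(24 3e 26 28 25 32 c0 30) = 2fc8

1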